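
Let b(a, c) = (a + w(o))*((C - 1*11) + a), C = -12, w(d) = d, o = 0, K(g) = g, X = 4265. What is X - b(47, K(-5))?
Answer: 3137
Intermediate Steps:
b(a, c) = a*(-23 + a) (b(a, c) = (a + 0)*((-12 - 1*11) + a) = a*((-12 - 11) + a) = a*(-23 + a))
X - b(47, K(-5)) = 4265 - 47*(-23 + 47) = 4265 - 47*24 = 4265 - 1*1128 = 4265 - 1128 = 3137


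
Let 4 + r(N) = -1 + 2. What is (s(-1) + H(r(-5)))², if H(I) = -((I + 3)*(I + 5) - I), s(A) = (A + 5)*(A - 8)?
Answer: 1521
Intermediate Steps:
r(N) = -3 (r(N) = -4 + (-1 + 2) = -4 + 1 = -3)
s(A) = (-8 + A)*(5 + A) (s(A) = (5 + A)*(-8 + A) = (-8 + A)*(5 + A))
H(I) = I - (3 + I)*(5 + I) (H(I) = -((3 + I)*(5 + I) - I) = -(-I + (3 + I)*(5 + I)) = I - (3 + I)*(5 + I))
(s(-1) + H(r(-5)))² = ((-40 + (-1)² - 3*(-1)) + (-15 - 1*(-3)² - 7*(-3)))² = ((-40 + 1 + 3) + (-15 - 1*9 + 21))² = (-36 + (-15 - 9 + 21))² = (-36 - 3)² = (-39)² = 1521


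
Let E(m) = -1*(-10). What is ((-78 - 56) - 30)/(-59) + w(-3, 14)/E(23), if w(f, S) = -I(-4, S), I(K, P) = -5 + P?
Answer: 1109/590 ≈ 1.8797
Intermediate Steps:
E(m) = 10
w(f, S) = 5 - S (w(f, S) = -(-5 + S) = 5 - S)
((-78 - 56) - 30)/(-59) + w(-3, 14)/E(23) = ((-78 - 56) - 30)/(-59) + (5 - 1*14)/10 = (-134 - 30)*(-1/59) + (5 - 14)*(⅒) = -164*(-1/59) - 9*⅒ = 164/59 - 9/10 = 1109/590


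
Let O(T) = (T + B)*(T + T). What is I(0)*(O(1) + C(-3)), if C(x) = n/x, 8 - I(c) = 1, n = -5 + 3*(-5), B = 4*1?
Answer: 350/3 ≈ 116.67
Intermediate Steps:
B = 4
n = -20 (n = -5 - 15 = -20)
I(c) = 7 (I(c) = 8 - 1*1 = 8 - 1 = 7)
O(T) = 2*T*(4 + T) (O(T) = (T + 4)*(T + T) = (4 + T)*(2*T) = 2*T*(4 + T))
C(x) = -20/x
I(0)*(O(1) + C(-3)) = 7*(2*1*(4 + 1) - 20/(-3)) = 7*(2*1*5 - 20*(-⅓)) = 7*(10 + 20/3) = 7*(50/3) = 350/3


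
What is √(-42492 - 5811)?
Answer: 3*I*√5367 ≈ 219.78*I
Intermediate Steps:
√(-42492 - 5811) = √(-48303) = 3*I*√5367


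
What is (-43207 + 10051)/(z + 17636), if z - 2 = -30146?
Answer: 8289/3127 ≈ 2.6508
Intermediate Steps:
z = -30144 (z = 2 - 30146 = -30144)
(-43207 + 10051)/(z + 17636) = (-43207 + 10051)/(-30144 + 17636) = -33156/(-12508) = -33156*(-1/12508) = 8289/3127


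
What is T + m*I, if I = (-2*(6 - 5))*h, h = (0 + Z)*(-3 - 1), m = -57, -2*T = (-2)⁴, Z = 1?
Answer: -464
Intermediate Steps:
T = -8 (T = -½*(-2)⁴ = -½*16 = -8)
h = -4 (h = (0 + 1)*(-3 - 1) = 1*(-4) = -4)
I = 8 (I = -2*(6 - 5)*(-4) = -2*1*(-4) = -2*(-4) = 8)
T + m*I = -8 - 57*8 = -8 - 456 = -464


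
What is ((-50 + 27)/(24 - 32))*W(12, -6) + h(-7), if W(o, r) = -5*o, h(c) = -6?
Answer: -357/2 ≈ -178.50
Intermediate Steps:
((-50 + 27)/(24 - 32))*W(12, -6) + h(-7) = ((-50 + 27)/(24 - 32))*(-5*12) - 6 = -23/(-8)*(-60) - 6 = -23*(-⅛)*(-60) - 6 = (23/8)*(-60) - 6 = -345/2 - 6 = -357/2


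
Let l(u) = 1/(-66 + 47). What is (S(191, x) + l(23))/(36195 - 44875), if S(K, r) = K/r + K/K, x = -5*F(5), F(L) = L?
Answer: 3179/4123000 ≈ 0.00077104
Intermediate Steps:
l(u) = -1/19 (l(u) = 1/(-19) = -1/19)
x = -25 (x = -5*5 = -25)
S(K, r) = 1 + K/r (S(K, r) = K/r + 1 = 1 + K/r)
(S(191, x) + l(23))/(36195 - 44875) = ((191 - 25)/(-25) - 1/19)/(36195 - 44875) = (-1/25*166 - 1/19)/(-8680) = (-166/25 - 1/19)*(-1/8680) = -3179/475*(-1/8680) = 3179/4123000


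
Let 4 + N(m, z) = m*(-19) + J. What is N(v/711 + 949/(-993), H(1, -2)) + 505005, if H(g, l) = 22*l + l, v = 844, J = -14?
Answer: 118843110998/235341 ≈ 5.0498e+5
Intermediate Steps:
H(g, l) = 23*l
N(m, z) = -18 - 19*m (N(m, z) = -4 + (m*(-19) - 14) = -4 + (-19*m - 14) = -4 + (-14 - 19*m) = -18 - 19*m)
N(v/711 + 949/(-993), H(1, -2)) + 505005 = (-18 - 19*(844/711 + 949/(-993))) + 505005 = (-18 - 19*(844*(1/711) + 949*(-1/993))) + 505005 = (-18 - 19*(844/711 - 949/993)) + 505005 = (-18 - 19*54451/235341) + 505005 = (-18 - 1034569/235341) + 505005 = -5270707/235341 + 505005 = 118843110998/235341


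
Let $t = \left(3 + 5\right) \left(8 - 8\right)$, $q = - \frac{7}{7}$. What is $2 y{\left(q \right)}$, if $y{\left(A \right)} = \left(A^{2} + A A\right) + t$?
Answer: $4$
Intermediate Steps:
$q = -1$ ($q = \left(-7\right) \frac{1}{7} = -1$)
$t = 0$ ($t = 8 \cdot 0 = 0$)
$y{\left(A \right)} = 2 A^{2}$ ($y{\left(A \right)} = \left(A^{2} + A A\right) + 0 = \left(A^{2} + A^{2}\right) + 0 = 2 A^{2} + 0 = 2 A^{2}$)
$2 y{\left(q \right)} = 2 \cdot 2 \left(-1\right)^{2} = 2 \cdot 2 \cdot 1 = 2 \cdot 2 = 4$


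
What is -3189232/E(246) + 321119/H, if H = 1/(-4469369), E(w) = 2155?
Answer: -3092854503117437/2155 ≈ -1.4352e+12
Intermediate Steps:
H = -1/4469369 ≈ -2.2375e-7
-3189232/E(246) + 321119/H = -3189232/2155 + 321119/(-1/4469369) = -3189232*1/2155 + 321119*(-4469369) = -3189232/2155 - 1435199303911 = -3092854503117437/2155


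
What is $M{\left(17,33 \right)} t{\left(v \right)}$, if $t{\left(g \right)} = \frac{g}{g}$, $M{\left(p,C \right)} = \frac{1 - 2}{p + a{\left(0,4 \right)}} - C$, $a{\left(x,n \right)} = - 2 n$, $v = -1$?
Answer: $- \frac{298}{9} \approx -33.111$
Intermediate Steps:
$M{\left(p,C \right)} = - C - \frac{1}{-8 + p}$ ($M{\left(p,C \right)} = \frac{1 - 2}{p - 8} - C = - \frac{1}{p - 8} - C = - \frac{1}{-8 + p} - C = - C - \frac{1}{-8 + p}$)
$t{\left(g \right)} = 1$
$M{\left(17,33 \right)} t{\left(v \right)} = \frac{-1 + 8 \cdot 33 - 33 \cdot 17}{-8 + 17} \cdot 1 = \frac{-1 + 264 - 561}{9} \cdot 1 = \frac{1}{9} \left(-298\right) 1 = \left(- \frac{298}{9}\right) 1 = - \frac{298}{9}$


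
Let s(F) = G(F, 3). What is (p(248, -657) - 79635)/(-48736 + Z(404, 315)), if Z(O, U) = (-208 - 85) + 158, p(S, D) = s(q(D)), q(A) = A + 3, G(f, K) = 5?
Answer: 79630/48871 ≈ 1.6294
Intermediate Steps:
q(A) = 3 + A
s(F) = 5
p(S, D) = 5
Z(O, U) = -135 (Z(O, U) = -293 + 158 = -135)
(p(248, -657) - 79635)/(-48736 + Z(404, 315)) = (5 - 79635)/(-48736 - 135) = -79630/(-48871) = -79630*(-1/48871) = 79630/48871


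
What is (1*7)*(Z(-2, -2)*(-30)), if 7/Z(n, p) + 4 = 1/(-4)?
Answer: 5880/17 ≈ 345.88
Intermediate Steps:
Z(n, p) = -28/17 (Z(n, p) = 7/(-4 + 1/(-4)) = 7/(-4 - ¼) = 7/(-17/4) = 7*(-4/17) = -28/17)
(1*7)*(Z(-2, -2)*(-30)) = (1*7)*(-28/17*(-30)) = 7*(840/17) = 5880/17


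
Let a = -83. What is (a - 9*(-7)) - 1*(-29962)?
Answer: 29942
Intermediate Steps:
(a - 9*(-7)) - 1*(-29962) = (-83 - 9*(-7)) - 1*(-29962) = (-83 + 63) + 29962 = -20 + 29962 = 29942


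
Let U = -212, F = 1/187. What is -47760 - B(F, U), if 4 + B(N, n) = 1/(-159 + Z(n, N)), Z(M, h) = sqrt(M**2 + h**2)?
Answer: -32836813774759/687595448 - 187*sqrt(1571646737)/687595448 ≈ -47756.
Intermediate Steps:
F = 1/187 ≈ 0.0053476
B(N, n) = -4 + 1/(-159 + sqrt(N**2 + n**2)) (B(N, n) = -4 + 1/(-159 + sqrt(n**2 + N**2)) = -4 + 1/(-159 + sqrt(N**2 + n**2)))
-47760 - B(F, U) = -47760 - (637 - 4*sqrt((1/187)**2 + (-212)**2))/(-159 + sqrt((1/187)**2 + (-212)**2)) = -47760 - (637 - 4*sqrt(1/34969 + 44944))/(-159 + sqrt(1/34969 + 44944)) = -47760 - (637 - 4*sqrt(1571646737)/187)/(-159 + sqrt(1571646737/34969)) = -47760 - (637 - 4*sqrt(1571646737)/187)/(-159 + sqrt(1571646737)/187)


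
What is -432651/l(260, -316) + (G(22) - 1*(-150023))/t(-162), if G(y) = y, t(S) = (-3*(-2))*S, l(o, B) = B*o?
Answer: -992263369/6654960 ≈ -149.10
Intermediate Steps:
t(S) = 6*S
-432651/l(260, -316) + (G(22) - 1*(-150023))/t(-162) = -432651/((-316*260)) + (22 - 1*(-150023))/((6*(-162))) = -432651/(-82160) + (22 + 150023)/(-972) = -432651*(-1/82160) + 150045*(-1/972) = 432651/82160 - 50015/324 = -992263369/6654960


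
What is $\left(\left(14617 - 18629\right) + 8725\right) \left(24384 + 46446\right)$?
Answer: $333821790$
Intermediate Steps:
$\left(\left(14617 - 18629\right) + 8725\right) \left(24384 + 46446\right) = \left(\left(14617 - 18629\right) + 8725\right) 70830 = \left(-4012 + 8725\right) 70830 = 4713 \cdot 70830 = 333821790$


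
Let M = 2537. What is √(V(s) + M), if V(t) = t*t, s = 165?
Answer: √29762 ≈ 172.52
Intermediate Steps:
V(t) = t²
√(V(s) + M) = √(165² + 2537) = √(27225 + 2537) = √29762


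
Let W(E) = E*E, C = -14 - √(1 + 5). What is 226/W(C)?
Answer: 226/(14 + √6)² ≈ 0.83523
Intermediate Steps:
C = -14 - √6 ≈ -16.449
W(E) = E²
226/W(C) = 226/((-14 - √6)²) = 226/(-14 - √6)²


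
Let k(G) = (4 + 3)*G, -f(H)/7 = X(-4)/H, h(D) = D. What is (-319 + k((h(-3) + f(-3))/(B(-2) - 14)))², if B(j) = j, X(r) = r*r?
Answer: 257057089/2304 ≈ 1.1157e+5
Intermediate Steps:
X(r) = r²
f(H) = -112/H (f(H) = -7*(-4)²/H = -112/H)
k(G) = 7*G
(-319 + k((h(-3) + f(-3))/(B(-2) - 14)))² = (-319 + 7*((-3 - 112/(-3))/(-2 - 14)))² = (-319 + 7*((-3 - 112*(-⅓))/(-16)))² = (-319 + 7*((-3 + 112/3)*(-1/16)))² = (-319 + 7*((103/3)*(-1/16)))² = (-319 + 7*(-103/48))² = (-319 - 721/48)² = (-16033/48)² = 257057089/2304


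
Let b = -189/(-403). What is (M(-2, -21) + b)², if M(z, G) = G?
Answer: 68459076/162409 ≈ 421.52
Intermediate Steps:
b = 189/403 (b = -189*(-1/403) = 189/403 ≈ 0.46898)
(M(-2, -21) + b)² = (-21 + 189/403)² = (-8274/403)² = 68459076/162409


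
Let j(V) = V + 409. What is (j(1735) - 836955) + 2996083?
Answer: 2161272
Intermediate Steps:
j(V) = 409 + V
(j(1735) - 836955) + 2996083 = ((409 + 1735) - 836955) + 2996083 = (2144 - 836955) + 2996083 = -834811 + 2996083 = 2161272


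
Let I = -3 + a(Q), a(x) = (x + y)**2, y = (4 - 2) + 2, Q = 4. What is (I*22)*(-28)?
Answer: -37576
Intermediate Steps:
y = 4 (y = 2 + 2 = 4)
a(x) = (4 + x)**2 (a(x) = (x + 4)**2 = (4 + x)**2)
I = 61 (I = -3 + (4 + 4)**2 = -3 + 8**2 = -3 + 64 = 61)
(I*22)*(-28) = (61*22)*(-28) = 1342*(-28) = -37576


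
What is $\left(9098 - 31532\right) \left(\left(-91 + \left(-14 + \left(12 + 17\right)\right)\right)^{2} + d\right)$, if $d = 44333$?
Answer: $-1124145306$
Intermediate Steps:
$\left(9098 - 31532\right) \left(\left(-91 + \left(-14 + \left(12 + 17\right)\right)\right)^{2} + d\right) = \left(9098 - 31532\right) \left(\left(-91 + \left(-14 + \left(12 + 17\right)\right)\right)^{2} + 44333\right) = - 22434 \left(\left(-91 + \left(-14 + 29\right)\right)^{2} + 44333\right) = - 22434 \left(\left(-91 + 15\right)^{2} + 44333\right) = - 22434 \left(\left(-76\right)^{2} + 44333\right) = - 22434 \left(5776 + 44333\right) = \left(-22434\right) 50109 = -1124145306$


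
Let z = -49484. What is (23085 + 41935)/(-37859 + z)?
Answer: -65020/87343 ≈ -0.74442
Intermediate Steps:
(23085 + 41935)/(-37859 + z) = (23085 + 41935)/(-37859 - 49484) = 65020/(-87343) = 65020*(-1/87343) = -65020/87343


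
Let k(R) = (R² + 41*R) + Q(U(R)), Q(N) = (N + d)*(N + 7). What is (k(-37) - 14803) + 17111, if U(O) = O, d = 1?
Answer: 3240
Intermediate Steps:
Q(N) = (1 + N)*(7 + N) (Q(N) = (N + 1)*(N + 7) = (1 + N)*(7 + N))
k(R) = 7 + 2*R² + 49*R (k(R) = (R² + 41*R) + (7 + R² + 8*R) = 7 + 2*R² + 49*R)
(k(-37) - 14803) + 17111 = ((7 + 2*(-37)² + 49*(-37)) - 14803) + 17111 = ((7 + 2*1369 - 1813) - 14803) + 17111 = ((7 + 2738 - 1813) - 14803) + 17111 = (932 - 14803) + 17111 = -13871 + 17111 = 3240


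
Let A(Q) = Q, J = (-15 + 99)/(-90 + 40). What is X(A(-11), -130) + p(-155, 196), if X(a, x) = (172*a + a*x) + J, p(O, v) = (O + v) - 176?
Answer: -14967/25 ≈ -598.68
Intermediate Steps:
J = -42/25 (J = 84/(-50) = 84*(-1/50) = -42/25 ≈ -1.6800)
p(O, v) = -176 + O + v
X(a, x) = -42/25 + 172*a + a*x (X(a, x) = (172*a + a*x) - 42/25 = -42/25 + 172*a + a*x)
X(A(-11), -130) + p(-155, 196) = (-42/25 + 172*(-11) - 11*(-130)) + (-176 - 155 + 196) = (-42/25 - 1892 + 1430) - 135 = -11592/25 - 135 = -14967/25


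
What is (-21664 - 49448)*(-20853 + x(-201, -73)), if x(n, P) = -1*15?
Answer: 1483965216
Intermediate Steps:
x(n, P) = -15
(-21664 - 49448)*(-20853 + x(-201, -73)) = (-21664 - 49448)*(-20853 - 15) = -71112*(-20868) = 1483965216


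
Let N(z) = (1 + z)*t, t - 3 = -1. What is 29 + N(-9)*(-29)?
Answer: 493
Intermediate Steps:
t = 2 (t = 3 - 1 = 2)
N(z) = 2 + 2*z (N(z) = (1 + z)*2 = 2 + 2*z)
29 + N(-9)*(-29) = 29 + (2 + 2*(-9))*(-29) = 29 + (2 - 18)*(-29) = 29 - 16*(-29) = 29 + 464 = 493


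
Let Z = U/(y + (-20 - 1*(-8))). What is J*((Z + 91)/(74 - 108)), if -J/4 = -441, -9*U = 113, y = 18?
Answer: -235249/51 ≈ -4612.7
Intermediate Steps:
U = -113/9 (U = -1/9*113 = -113/9 ≈ -12.556)
J = 1764 (J = -4*(-441) = 1764)
Z = -113/54 (Z = -113/(9*(18 + (-20 - 1*(-8)))) = -113/(9*(18 + (-20 + 8))) = -113/(9*(18 - 12)) = -113/9/6 = -113/9*1/6 = -113/54 ≈ -2.0926)
J*((Z + 91)/(74 - 108)) = 1764*((-113/54 + 91)/(74 - 108)) = 1764*((4801/54)/(-34)) = 1764*((4801/54)*(-1/34)) = 1764*(-4801/1836) = -235249/51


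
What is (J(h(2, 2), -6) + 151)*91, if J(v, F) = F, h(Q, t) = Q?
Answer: 13195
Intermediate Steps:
(J(h(2, 2), -6) + 151)*91 = (-6 + 151)*91 = 145*91 = 13195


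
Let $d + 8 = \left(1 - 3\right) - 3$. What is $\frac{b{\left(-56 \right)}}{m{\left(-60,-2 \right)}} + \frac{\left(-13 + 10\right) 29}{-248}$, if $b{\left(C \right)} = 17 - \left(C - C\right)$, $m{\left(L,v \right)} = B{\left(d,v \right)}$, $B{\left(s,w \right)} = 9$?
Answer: $\frac{4999}{2232} \approx 2.2397$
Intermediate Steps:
$d = -13$ ($d = -8 + \left(\left(1 - 3\right) - 3\right) = -8 - 5 = -13$)
$m{\left(L,v \right)} = 9$
$b{\left(C \right)} = 17$ ($b{\left(C \right)} = 17 - 0 = 17 + 0 = 17$)
$\frac{b{\left(-56 \right)}}{m{\left(-60,-2 \right)}} + \frac{\left(-13 + 10\right) 29}{-248} = \frac{17}{9} + \frac{\left(-13 + 10\right) 29}{-248} = 17 \cdot \frac{1}{9} + \left(-3\right) 29 \left(- \frac{1}{248}\right) = \frac{17}{9} - - \frac{87}{248} = \frac{17}{9} + \frac{87}{248} = \frac{4999}{2232}$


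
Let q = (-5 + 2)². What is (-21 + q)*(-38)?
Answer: 456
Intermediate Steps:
q = 9 (q = (-3)² = 9)
(-21 + q)*(-38) = (-21 + 9)*(-38) = -12*(-38) = 456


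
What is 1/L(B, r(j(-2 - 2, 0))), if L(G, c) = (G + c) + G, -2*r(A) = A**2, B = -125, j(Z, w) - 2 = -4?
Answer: -1/252 ≈ -0.0039683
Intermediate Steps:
j(Z, w) = -2 (j(Z, w) = 2 - 4 = -2)
r(A) = -A**2/2
L(G, c) = c + 2*G
1/L(B, r(j(-2 - 2, 0))) = 1/(-1/2*(-2)**2 + 2*(-125)) = 1/(-1/2*4 - 250) = 1/(-2 - 250) = 1/(-252) = -1/252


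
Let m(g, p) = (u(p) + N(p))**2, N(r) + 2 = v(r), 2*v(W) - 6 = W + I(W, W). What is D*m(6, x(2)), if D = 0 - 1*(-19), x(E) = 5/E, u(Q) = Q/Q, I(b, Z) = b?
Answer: 1539/4 ≈ 384.75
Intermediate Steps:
u(Q) = 1
v(W) = 3 + W (v(W) = 3 + (W + W)/2 = 3 + (2*W)/2 = 3 + W)
N(r) = 1 + r (N(r) = -2 + (3 + r) = 1 + r)
m(g, p) = (2 + p)**2 (m(g, p) = (1 + (1 + p))**2 = (2 + p)**2)
D = 19 (D = 0 + 19 = 19)
D*m(6, x(2)) = 19*(2 + 5/2)**2 = 19*(9/2)**2 = 19*(81/4) = 1539/4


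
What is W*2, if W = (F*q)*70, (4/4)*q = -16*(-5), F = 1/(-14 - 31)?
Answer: -2240/9 ≈ -248.89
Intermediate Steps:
F = -1/45 (F = 1/(-45) = -1/45 ≈ -0.022222)
q = 80 (q = -16*(-5) = 80)
W = -1120/9 (W = -1/45*80*70 = -16/9*70 = -1120/9 ≈ -124.44)
W*2 = -1120/9*2 = -2240/9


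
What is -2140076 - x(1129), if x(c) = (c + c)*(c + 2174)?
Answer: -9598250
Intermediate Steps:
x(c) = 2*c*(2174 + c) (x(c) = (2*c)*(2174 + c) = 2*c*(2174 + c))
-2140076 - x(1129) = -2140076 - 2*1129*(2174 + 1129) = -2140076 - 2*1129*3303 = -2140076 - 1*7458174 = -2140076 - 7458174 = -9598250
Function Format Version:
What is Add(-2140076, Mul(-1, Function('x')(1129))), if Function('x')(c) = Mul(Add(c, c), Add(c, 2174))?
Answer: -9598250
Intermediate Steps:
Function('x')(c) = Mul(2, c, Add(2174, c)) (Function('x')(c) = Mul(Mul(2, c), Add(2174, c)) = Mul(2, c, Add(2174, c)))
Add(-2140076, Mul(-1, Function('x')(1129))) = Add(-2140076, Mul(-1, Mul(2, 1129, Add(2174, 1129)))) = Add(-2140076, Mul(-1, Mul(2, 1129, 3303))) = Add(-2140076, Mul(-1, 7458174)) = Add(-2140076, -7458174) = -9598250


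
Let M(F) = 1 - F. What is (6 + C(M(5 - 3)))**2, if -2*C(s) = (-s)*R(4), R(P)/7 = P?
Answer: 64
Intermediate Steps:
R(P) = 7*P
C(s) = 14*s (C(s) = -(-s)*7*4/2 = -(-s)*28/2 = -(-14)*s = 14*s)
(6 + C(M(5 - 3)))**2 = (6 + 14*(1 - (5 - 3)))**2 = (6 + 14*(1 - 1*2))**2 = (6 + 14*(1 - 2))**2 = (6 + 14*(-1))**2 = (6 - 14)**2 = (-8)**2 = 64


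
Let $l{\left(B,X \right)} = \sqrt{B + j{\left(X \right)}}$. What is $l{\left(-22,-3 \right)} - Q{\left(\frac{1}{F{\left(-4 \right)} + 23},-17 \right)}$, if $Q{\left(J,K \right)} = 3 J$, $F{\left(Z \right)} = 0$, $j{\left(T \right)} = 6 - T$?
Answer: $- \frac{3}{23} + i \sqrt{13} \approx -0.13043 + 3.6056 i$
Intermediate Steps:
$l{\left(B,X \right)} = \sqrt{6 + B - X}$ ($l{\left(B,X \right)} = \sqrt{B - \left(-6 + X\right)} = \sqrt{6 + B - X}$)
$l{\left(-22,-3 \right)} - Q{\left(\frac{1}{F{\left(-4 \right)} + 23},-17 \right)} = \sqrt{6 - 22 - -3} - \frac{3}{0 + 23} = \sqrt{6 - 22 + 3} - \frac{3}{23} = \sqrt{-13} - 3 \cdot \frac{1}{23} = i \sqrt{13} - \frac{3}{23} = - \frac{3}{23} + i \sqrt{13}$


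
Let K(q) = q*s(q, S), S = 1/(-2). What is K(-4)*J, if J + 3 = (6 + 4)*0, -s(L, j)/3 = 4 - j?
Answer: -162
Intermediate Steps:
S = -½ (S = 1*(-½) = -½ ≈ -0.50000)
s(L, j) = -12 + 3*j (s(L, j) = -3*(4 - j) = -12 + 3*j)
K(q) = -27*q/2 (K(q) = q*(-12 + 3*(-½)) = q*(-12 - 3/2) = q*(-27/2) = -27*q/2)
J = -3 (J = -3 + (6 + 4)*0 = -3 + 10*0 = -3 + 0 = -3)
K(-4)*J = -27/2*(-4)*(-3) = 54*(-3) = -162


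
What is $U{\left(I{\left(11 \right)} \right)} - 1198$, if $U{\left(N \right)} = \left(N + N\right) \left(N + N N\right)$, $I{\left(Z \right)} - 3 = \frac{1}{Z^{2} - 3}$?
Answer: $- \frac{924566343}{821516} \approx -1125.4$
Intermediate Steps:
$I{\left(Z \right)} = 3 + \frac{1}{-3 + Z^{2}}$ ($I{\left(Z \right)} = 3 + \frac{1}{Z^{2} - 3} = 3 + \frac{1}{-3 + Z^{2}}$)
$U{\left(N \right)} = 2 N \left(N + N^{2}\right)$
$U{\left(I{\left(11 \right)} \right)} - 1198 = 2 \left(\frac{-8 + 3 \cdot 11^{2}}{-3 + 11^{2}}\right)^{2} \left(1 + \frac{-8 + 3 \cdot 11^{2}}{-3 + 11^{2}}\right) - 1198 = 2 \left(\frac{-8 + 3 \cdot 121}{-3 + 121}\right)^{2} \left(1 + \frac{-8 + 3 \cdot 121}{-3 + 121}\right) - 1198 = 2 \left(\frac{-8 + 363}{118}\right)^{2} \left(1 + \frac{-8 + 363}{118}\right) - 1198 = 2 \left(\frac{1}{118} \cdot 355\right)^{2} \left(1 + \frac{1}{118} \cdot 355\right) - 1198 = 2 \left(\frac{355}{118}\right)^{2} \left(1 + \frac{355}{118}\right) - 1198 = 2 \cdot \frac{126025}{13924} \cdot \frac{473}{118} - 1198 = \frac{59609825}{821516} - 1198 = - \frac{924566343}{821516}$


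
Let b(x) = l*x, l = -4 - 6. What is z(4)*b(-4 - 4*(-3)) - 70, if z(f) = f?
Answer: -390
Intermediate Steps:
l = -10
b(x) = -10*x
z(4)*b(-4 - 4*(-3)) - 70 = 4*(-10*(-4 - 4*(-3))) - 70 = 4*(-10*(-4 + 12)) - 70 = 4*(-10*8) - 70 = 4*(-80) - 70 = -320 - 70 = -390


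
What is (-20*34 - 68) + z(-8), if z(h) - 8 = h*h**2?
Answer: -1252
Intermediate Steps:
z(h) = 8 + h**3 (z(h) = 8 + h*h**2 = 8 + h**3)
(-20*34 - 68) + z(-8) = (-20*34 - 68) + (8 + (-8)**3) = (-680 - 68) + (8 - 512) = -748 - 504 = -1252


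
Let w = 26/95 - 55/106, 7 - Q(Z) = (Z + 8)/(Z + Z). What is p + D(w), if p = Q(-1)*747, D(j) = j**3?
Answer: 8009354133892791/1021147343000 ≈ 7843.5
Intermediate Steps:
Q(Z) = 7 - (8 + Z)/(2*Z) (Q(Z) = 7 - (Z + 8)/(Z + Z) = 7 - (8 + Z)/(2*Z))
w = -2469/10070 (w = 26*(1/95) - 55*1/106 = 26/95 - 55/106 = -2469/10070 ≈ -0.24518)
p = 15687/2 (p = (13/2 - 4/(-1))*747 = (13/2 - 4*(-1))*747 = (13/2 + 4)*747 = (21/2)*747 = 15687/2 ≈ 7843.5)
p + D(w) = 15687/2 + (-2469/10070)**3 = 15687/2 - 15050927709/1021147343000 = 8009354133892791/1021147343000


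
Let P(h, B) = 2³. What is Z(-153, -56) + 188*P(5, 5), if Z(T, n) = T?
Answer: 1351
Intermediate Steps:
P(h, B) = 8
Z(-153, -56) + 188*P(5, 5) = -153 + 188*8 = -153 + 1504 = 1351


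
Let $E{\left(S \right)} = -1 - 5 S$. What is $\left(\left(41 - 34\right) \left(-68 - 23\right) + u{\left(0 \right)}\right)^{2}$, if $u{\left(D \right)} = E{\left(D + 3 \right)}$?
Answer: $426409$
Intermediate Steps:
$u{\left(D \right)} = -16 - 5 D$ ($u{\left(D \right)} = -1 - 5 \left(D + 3\right) = -1 - 5 \left(3 + D\right) = -1 - \left(15 + 5 D\right) = -16 - 5 D$)
$\left(\left(41 - 34\right) \left(-68 - 23\right) + u{\left(0 \right)}\right)^{2} = \left(\left(41 - 34\right) \left(-68 - 23\right) - 16\right)^{2} = \left(7 \left(-91\right) + \left(-16 + 0\right)\right)^{2} = \left(-637 - 16\right)^{2} = \left(-653\right)^{2} = 426409$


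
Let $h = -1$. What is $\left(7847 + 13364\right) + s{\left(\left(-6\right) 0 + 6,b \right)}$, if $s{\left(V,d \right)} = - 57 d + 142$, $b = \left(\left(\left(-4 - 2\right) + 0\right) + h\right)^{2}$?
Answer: $18560$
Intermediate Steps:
$b = 49$ ($b = \left(\left(\left(-4 - 2\right) + 0\right) - 1\right)^{2} = \left(\left(-6 + 0\right) - 1\right)^{2} = \left(-6 - 1\right)^{2} = \left(-7\right)^{2} = 49$)
$s{\left(V,d \right)} = 142 - 57 d$
$\left(7847 + 13364\right) + s{\left(\left(-6\right) 0 + 6,b \right)} = \left(7847 + 13364\right) + \left(142 - 2793\right) = 21211 + \left(142 - 2793\right) = 21211 - 2651 = 18560$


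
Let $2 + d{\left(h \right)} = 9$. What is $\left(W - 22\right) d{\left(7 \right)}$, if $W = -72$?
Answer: $-658$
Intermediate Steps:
$d{\left(h \right)} = 7$ ($d{\left(h \right)} = -2 + 9 = 7$)
$\left(W - 22\right) d{\left(7 \right)} = \left(-72 - 22\right) 7 = \left(-94\right) 7 = -658$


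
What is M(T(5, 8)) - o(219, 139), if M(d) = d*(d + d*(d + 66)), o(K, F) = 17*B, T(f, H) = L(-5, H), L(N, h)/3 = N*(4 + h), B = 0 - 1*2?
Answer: -3661166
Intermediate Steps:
B = -2 (B = 0 - 2 = -2)
L(N, h) = 3*N*(4 + h) (L(N, h) = 3*(N*(4 + h)) = 3*N*(4 + h))
T(f, H) = -60 - 15*H (T(f, H) = 3*(-5)*(4 + H) = -60 - 15*H)
o(K, F) = -34 (o(K, F) = 17*(-2) = -34)
M(d) = d*(d + d*(66 + d))
M(T(5, 8)) - o(219, 139) = (-60 - 15*8)**2*(67 + (-60 - 15*8)) - 1*(-34) = (-60 - 120)**2*(67 + (-60 - 120)) + 34 = (-180)**2*(67 - 180) + 34 = 32400*(-113) + 34 = -3661200 + 34 = -3661166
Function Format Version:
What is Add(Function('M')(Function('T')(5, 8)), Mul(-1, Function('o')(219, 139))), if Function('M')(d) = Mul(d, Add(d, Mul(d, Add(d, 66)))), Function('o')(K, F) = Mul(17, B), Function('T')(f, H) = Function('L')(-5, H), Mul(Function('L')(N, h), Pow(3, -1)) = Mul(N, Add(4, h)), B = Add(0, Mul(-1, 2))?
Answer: -3661166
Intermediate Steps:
B = -2 (B = Add(0, -2) = -2)
Function('L')(N, h) = Mul(3, N, Add(4, h)) (Function('L')(N, h) = Mul(3, Mul(N, Add(4, h))) = Mul(3, N, Add(4, h)))
Function('T')(f, H) = Add(-60, Mul(-15, H)) (Function('T')(f, H) = Mul(3, -5, Add(4, H)) = Add(-60, Mul(-15, H)))
Function('o')(K, F) = -34 (Function('o')(K, F) = Mul(17, -2) = -34)
Function('M')(d) = Mul(d, Add(d, Mul(d, Add(66, d))))
Add(Function('M')(Function('T')(5, 8)), Mul(-1, Function('o')(219, 139))) = Add(Mul(Pow(Add(-60, Mul(-15, 8)), 2), Add(67, Add(-60, Mul(-15, 8)))), Mul(-1, -34)) = Add(Mul(Pow(Add(-60, -120), 2), Add(67, Add(-60, -120))), 34) = Add(Mul(Pow(-180, 2), Add(67, -180)), 34) = Add(Mul(32400, -113), 34) = Add(-3661200, 34) = -3661166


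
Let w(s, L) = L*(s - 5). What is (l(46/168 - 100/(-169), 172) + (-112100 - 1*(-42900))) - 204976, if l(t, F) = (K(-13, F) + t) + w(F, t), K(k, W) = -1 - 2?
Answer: -46311677/169 ≈ -2.7403e+5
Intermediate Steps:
K(k, W) = -3
w(s, L) = L*(-5 + s)
l(t, F) = -3 + t + t*(-5 + F) (l(t, F) = (-3 + t) + t*(-5 + F) = -3 + t + t*(-5 + F))
(l(46/168 - 100/(-169), 172) + (-112100 - 1*(-42900))) - 204976 = ((-3 + (46/168 - 100/(-169)) + (46/168 - 100/(-169))*(-5 + 172)) + (-112100 - 1*(-42900))) - 204976 = ((-3 + (46*(1/168) - 100*(-1/169)) + (46*(1/168) - 100*(-1/169))*167) + (-112100 + 42900)) - 204976 = ((-3 + (23/84 + 100/169) + (23/84 + 100/169)*167) - 69200) - 204976 = ((-3 + 12287/14196 + (12287/14196)*167) - 69200) - 204976 = ((-3 + 12287/14196 + 2051929/14196) - 69200) - 204976 = (24067/169 - 69200) - 204976 = -11670733/169 - 204976 = -46311677/169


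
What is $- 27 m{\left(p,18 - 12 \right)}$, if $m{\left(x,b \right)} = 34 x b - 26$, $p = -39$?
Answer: $215514$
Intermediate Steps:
$m{\left(x,b \right)} = -26 + 34 b x$ ($m{\left(x,b \right)} = 34 b x - 26 = -26 + 34 b x$)
$- 27 m{\left(p,18 - 12 \right)} = - 27 \left(-26 + 34 \left(18 - 12\right) \left(-39\right)\right) = - 27 \left(-26 + 34 \cdot 6 \left(-39\right)\right) = - 27 \left(-26 - 7956\right) = \left(-27\right) \left(-7982\right) = 215514$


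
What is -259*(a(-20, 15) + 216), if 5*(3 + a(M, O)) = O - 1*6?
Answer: -278166/5 ≈ -55633.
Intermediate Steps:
a(M, O) = -21/5 + O/5 (a(M, O) = -3 + (O - 1*6)/5 = -3 + (O - 6)/5 = -3 + (-6 + O)/5 = -3 + (-6/5 + O/5) = -21/5 + O/5)
-259*(a(-20, 15) + 216) = -259*((-21/5 + (⅕)*15) + 216) = -259*((-21/5 + 3) + 216) = -259*(-6/5 + 216) = -259*1074/5 = -278166/5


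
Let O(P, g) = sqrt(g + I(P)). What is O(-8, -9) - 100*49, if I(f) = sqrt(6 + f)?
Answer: -4900 + sqrt(-9 + I*sqrt(2)) ≈ -4899.8 + 3.0092*I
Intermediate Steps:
O(P, g) = sqrt(g + sqrt(6 + P))
O(-8, -9) - 100*49 = sqrt(-9 + sqrt(6 - 8)) - 100*49 = sqrt(-9 + sqrt(-2)) - 4900 = sqrt(-9 + I*sqrt(2)) - 4900 = -4900 + sqrt(-9 + I*sqrt(2))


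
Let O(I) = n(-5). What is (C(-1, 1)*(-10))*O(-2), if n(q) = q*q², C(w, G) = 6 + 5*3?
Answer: 26250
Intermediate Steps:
C(w, G) = 21 (C(w, G) = 6 + 15 = 21)
n(q) = q³
O(I) = -125 (O(I) = (-5)³ = -125)
(C(-1, 1)*(-10))*O(-2) = (21*(-10))*(-125) = -210*(-125) = 26250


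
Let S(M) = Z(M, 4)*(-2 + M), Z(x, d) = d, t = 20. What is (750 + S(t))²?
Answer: 675684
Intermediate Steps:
S(M) = -8 + 4*M (S(M) = 4*(-2 + M) = -8 + 4*M)
(750 + S(t))² = (750 + (-8 + 4*20))² = (750 + (-8 + 80))² = (750 + 72)² = 822² = 675684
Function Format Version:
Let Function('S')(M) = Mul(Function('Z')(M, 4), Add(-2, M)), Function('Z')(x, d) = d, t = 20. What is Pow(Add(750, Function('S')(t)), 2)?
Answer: 675684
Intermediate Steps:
Function('S')(M) = Add(-8, Mul(4, M)) (Function('S')(M) = Mul(4, Add(-2, M)) = Add(-8, Mul(4, M)))
Pow(Add(750, Function('S')(t)), 2) = Pow(Add(750, Add(-8, Mul(4, 20))), 2) = Pow(Add(750, Add(-8, 80)), 2) = Pow(Add(750, 72), 2) = Pow(822, 2) = 675684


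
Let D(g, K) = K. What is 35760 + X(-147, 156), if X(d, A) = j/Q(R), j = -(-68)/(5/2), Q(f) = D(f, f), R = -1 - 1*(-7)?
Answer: 536468/15 ≈ 35765.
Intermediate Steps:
R = 6 (R = -1 + 7 = 6)
Q(f) = f
j = 136/5 (j = -(-68)/(5*(1/2)) = -(-68)/5/2 = -(-68)*2/5 = -34*(-4/5) = 136/5 ≈ 27.200)
X(d, A) = 68/15 (X(d, A) = (136/5)/6 = (136/5)*(1/6) = 68/15)
35760 + X(-147, 156) = 35760 + 68/15 = 536468/15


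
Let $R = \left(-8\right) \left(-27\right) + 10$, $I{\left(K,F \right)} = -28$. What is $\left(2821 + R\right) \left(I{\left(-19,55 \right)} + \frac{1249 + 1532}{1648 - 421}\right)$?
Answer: $- \frac{32069675}{409} \approx -78410.0$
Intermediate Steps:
$R = 226$ ($R = 216 + 10 = 226$)
$\left(2821 + R\right) \left(I{\left(-19,55 \right)} + \frac{1249 + 1532}{1648 - 421}\right) = \left(2821 + 226\right) \left(-28 + \frac{1249 + 1532}{1648 - 421}\right) = 3047 \left(-28 + \frac{2781}{1227}\right) = 3047 \left(-28 + 2781 \cdot \frac{1}{1227}\right) = 3047 \left(-28 + \frac{927}{409}\right) = 3047 \left(- \frac{10525}{409}\right) = - \frac{32069675}{409}$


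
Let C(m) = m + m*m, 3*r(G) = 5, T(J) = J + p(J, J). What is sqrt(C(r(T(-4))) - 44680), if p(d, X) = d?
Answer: 4*I*sqrt(25130)/3 ≈ 211.37*I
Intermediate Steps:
T(J) = 2*J (T(J) = J + J = 2*J)
r(G) = 5/3 (r(G) = (1/3)*5 = 5/3)
C(m) = m + m**2
sqrt(C(r(T(-4))) - 44680) = sqrt(5*(1 + 5/3)/3 - 44680) = sqrt((5/3)*(8/3) - 44680) = sqrt(40/9 - 44680) = sqrt(-402080/9) = 4*I*sqrt(25130)/3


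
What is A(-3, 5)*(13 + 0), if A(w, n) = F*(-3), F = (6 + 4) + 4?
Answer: -546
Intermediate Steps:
F = 14 (F = 10 + 4 = 14)
A(w, n) = -42 (A(w, n) = 14*(-3) = -42)
A(-3, 5)*(13 + 0) = -42*(13 + 0) = -42*13 = -546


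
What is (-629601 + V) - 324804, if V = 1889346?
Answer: 934941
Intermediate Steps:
(-629601 + V) - 324804 = (-629601 + 1889346) - 324804 = 1259745 - 324804 = 934941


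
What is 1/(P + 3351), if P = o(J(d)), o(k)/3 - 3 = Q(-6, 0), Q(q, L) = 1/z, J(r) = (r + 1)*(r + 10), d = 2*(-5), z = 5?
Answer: 5/16803 ≈ 0.00029757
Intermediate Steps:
d = -10
J(r) = (1 + r)*(10 + r)
Q(q, L) = ⅕ (Q(q, L) = 1/5 = ⅕)
o(k) = 48/5 (o(k) = 9 + 3*(⅕) = 9 + ⅗ = 48/5)
P = 48/5 ≈ 9.6000
1/(P + 3351) = 1/(48/5 + 3351) = 1/(16803/5) = 5/16803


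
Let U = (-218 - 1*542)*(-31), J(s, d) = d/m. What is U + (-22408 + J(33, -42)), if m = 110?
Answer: 63339/55 ≈ 1151.6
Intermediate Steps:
J(s, d) = d/110
U = 23560 (U = (-218 - 542)*(-31) = -760*(-31) = 23560)
U + (-22408 + J(33, -42)) = 23560 + (-22408 + (1/110)*(-42)) = 23560 + (-22408 - 21/55) = 23560 - 1232461/55 = 63339/55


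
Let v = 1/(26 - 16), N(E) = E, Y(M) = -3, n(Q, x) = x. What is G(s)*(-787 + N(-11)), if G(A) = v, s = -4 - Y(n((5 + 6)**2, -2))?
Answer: -399/5 ≈ -79.800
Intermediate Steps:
v = 1/10 ≈ 0.10000
s = -1 (s = -4 - 1*(-3) = -4 + 3 = -1)
G(A) = 1/10
G(s)*(-787 + N(-11)) = (-787 - 11)/10 = (1/10)*(-798) = -399/5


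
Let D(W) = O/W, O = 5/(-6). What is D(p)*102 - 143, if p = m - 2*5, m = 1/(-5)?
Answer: -404/3 ≈ -134.67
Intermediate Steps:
m = -⅕ ≈ -0.20000
O = -⅚ (O = 5*(-⅙) = -⅚ ≈ -0.83333)
p = -51/5 (p = -⅕ - 2*5 = -⅕ - 10 = -51/5 ≈ -10.200)
D(W) = -5/(6*W)
D(p)*102 - 143 = -5/(6*(-51/5))*102 - 143 = -⅚*(-5/51)*102 - 143 = (25/306)*102 - 143 = 25/3 - 143 = -404/3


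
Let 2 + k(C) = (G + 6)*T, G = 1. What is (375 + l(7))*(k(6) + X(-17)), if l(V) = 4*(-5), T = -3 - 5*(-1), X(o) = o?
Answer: -1775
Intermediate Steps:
T = 2 (T = -3 + 5 = 2)
l(V) = -20
k(C) = 12 (k(C) = -2 + (1 + 6)*2 = -2 + 7*2 = -2 + 14 = 12)
(375 + l(7))*(k(6) + X(-17)) = (375 - 20)*(12 - 17) = 355*(-5) = -1775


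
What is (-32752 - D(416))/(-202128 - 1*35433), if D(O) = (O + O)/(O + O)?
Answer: 32753/237561 ≈ 0.13787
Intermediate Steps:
D(O) = 1 (D(O) = (2*O)/((2*O)) = (2*O)*(1/(2*O)) = 1)
(-32752 - D(416))/(-202128 - 1*35433) = (-32752 - 1*1)/(-202128 - 1*35433) = (-32752 - 1)/(-202128 - 35433) = -32753/(-237561) = -32753*(-1/237561) = 32753/237561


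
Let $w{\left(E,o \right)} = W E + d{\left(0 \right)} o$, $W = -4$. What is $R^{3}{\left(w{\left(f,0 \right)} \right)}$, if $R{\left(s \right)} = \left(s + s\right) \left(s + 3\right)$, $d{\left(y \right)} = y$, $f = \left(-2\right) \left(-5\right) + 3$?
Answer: $132339124736$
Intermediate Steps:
$f = 13$ ($f = 10 + 3 = 13$)
$w{\left(E,o \right)} = - 4 E$ ($w{\left(E,o \right)} = - 4 E + 0 o = - 4 E + 0 = - 4 E$)
$R{\left(s \right)} = 2 s \left(3 + s\right)$
$R^{3}{\left(w{\left(f,0 \right)} \right)} = \left(2 \left(\left(-4\right) 13\right) \left(3 - 52\right)\right)^{3} = \left(2 \left(-52\right) \left(3 - 52\right)\right)^{3} = \left(2 \left(-52\right) \left(-49\right)\right)^{3} = 5096^{3} = 132339124736$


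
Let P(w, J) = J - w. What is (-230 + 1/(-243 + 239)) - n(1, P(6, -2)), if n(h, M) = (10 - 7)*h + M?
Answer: -901/4 ≈ -225.25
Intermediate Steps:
n(h, M) = M + 3*h (n(h, M) = 3*h + M = M + 3*h)
(-230 + 1/(-243 + 239)) - n(1, P(6, -2)) = (-230 + 1/(-243 + 239)) - ((-2 - 1*6) + 3*1) = (-230 + 1/(-4)) - ((-2 - 6) + 3) = (-230 - ¼) - (-8 + 3) = -921/4 - 1*(-5) = -921/4 + 5 = -901/4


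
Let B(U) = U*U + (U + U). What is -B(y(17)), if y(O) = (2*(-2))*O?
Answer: -4488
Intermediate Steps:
y(O) = -4*O
B(U) = U**2 + 2*U
-B(y(17)) = -(-4*17)*(2 - 4*17) = -(-68)*(2 - 68) = -(-68)*(-66) = -1*4488 = -4488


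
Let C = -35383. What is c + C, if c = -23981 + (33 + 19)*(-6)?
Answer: -59676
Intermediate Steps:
c = -24293 (c = -23981 + 52*(-6) = -23981 - 312 = -24293)
c + C = -24293 - 35383 = -59676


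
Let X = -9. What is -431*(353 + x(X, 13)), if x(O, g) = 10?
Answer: -156453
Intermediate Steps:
-431*(353 + x(X, 13)) = -431*(353 + 10) = -431*363 = -156453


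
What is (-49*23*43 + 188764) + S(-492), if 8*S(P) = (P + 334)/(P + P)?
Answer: 552232687/3936 ≈ 1.4030e+5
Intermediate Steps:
S(P) = (334 + P)/(16*P) (S(P) = ((P + 334)/(P + P))/8 = ((334 + P)/((2*P)))/8 = ((334 + P)*(1/(2*P)))/8 = ((334 + P)/(2*P))/8 = (334 + P)/(16*P))
(-49*23*43 + 188764) + S(-492) = (-49*23*43 + 188764) + (1/16)*(334 - 492)/(-492) = (-1127*43 + 188764) + (1/16)*(-1/492)*(-158) = (-48461 + 188764) + 79/3936 = 140303 + 79/3936 = 552232687/3936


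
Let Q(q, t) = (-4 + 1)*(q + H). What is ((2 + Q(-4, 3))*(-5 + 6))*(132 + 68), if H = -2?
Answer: 4000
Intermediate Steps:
Q(q, t) = 6 - 3*q (Q(q, t) = (-4 + 1)*(q - 2) = -3*(-2 + q) = 6 - 3*q)
((2 + Q(-4, 3))*(-5 + 6))*(132 + 68) = ((2 + (6 - 3*(-4)))*(-5 + 6))*(132 + 68) = ((2 + (6 + 12))*1)*200 = ((2 + 18)*1)*200 = (20*1)*200 = 20*200 = 4000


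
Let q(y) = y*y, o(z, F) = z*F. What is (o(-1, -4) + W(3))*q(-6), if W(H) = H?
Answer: 252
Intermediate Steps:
o(z, F) = F*z
q(y) = y²
(o(-1, -4) + W(3))*q(-6) = (-4*(-1) + 3)*(-6)² = (4 + 3)*36 = 7*36 = 252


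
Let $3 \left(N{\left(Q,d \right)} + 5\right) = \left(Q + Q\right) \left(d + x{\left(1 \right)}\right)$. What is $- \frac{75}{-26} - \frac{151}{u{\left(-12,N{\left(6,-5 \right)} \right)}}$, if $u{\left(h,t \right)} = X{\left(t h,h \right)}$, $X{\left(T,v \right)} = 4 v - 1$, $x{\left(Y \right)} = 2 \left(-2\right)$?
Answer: $\frac{7601}{1274} \approx 5.9662$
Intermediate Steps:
$x{\left(Y \right)} = -4$
$N{\left(Q,d \right)} = -5 + \frac{2 Q \left(-4 + d\right)}{3}$ ($N{\left(Q,d \right)} = -5 + \frac{\left(Q + Q\right) \left(d - 4\right)}{3} = -5 + \frac{2 Q \left(-4 + d\right)}{3}$)
$X{\left(T,v \right)} = -1 + 4 v$
$u{\left(h,t \right)} = -1 + 4 h$
$- \frac{75}{-26} - \frac{151}{u{\left(-12,N{\left(6,-5 \right)} \right)}} = - \frac{75}{-26} - \frac{151}{-1 + 4 \left(-12\right)} = \left(-75\right) \left(- \frac{1}{26}\right) - \frac{151}{-1 - 48} = \frac{75}{26} - \frac{151}{-49} = \frac{75}{26} - - \frac{151}{49} = \frac{75}{26} + \frac{151}{49} = \frac{7601}{1274}$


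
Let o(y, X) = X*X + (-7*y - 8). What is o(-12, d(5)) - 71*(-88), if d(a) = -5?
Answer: 6349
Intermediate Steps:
o(y, X) = -8 + X² - 7*y (o(y, X) = X² + (-8 - 7*y) = -8 + X² - 7*y)
o(-12, d(5)) - 71*(-88) = (-8 + (-5)² - 7*(-12)) - 71*(-88) = (-8 + 25 + 84) + 6248 = 101 + 6248 = 6349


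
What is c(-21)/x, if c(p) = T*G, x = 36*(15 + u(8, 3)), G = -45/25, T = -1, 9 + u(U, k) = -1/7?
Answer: 7/820 ≈ 0.0085366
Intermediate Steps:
u(U, k) = -64/7 (u(U, k) = -9 - 1/7 = -64/7)
G = -9/5 (G = -45*1/25 = -9/5 ≈ -1.8000)
x = 1476/7 (x = 36*(15 - 64/7) = 36*(41/7) = 1476/7 ≈ 210.86)
c(p) = 9/5 (c(p) = -1*(-9/5) = 9/5)
c(-21)/x = 9/(5*(1476/7)) = (9/5)*(7/1476) = 7/820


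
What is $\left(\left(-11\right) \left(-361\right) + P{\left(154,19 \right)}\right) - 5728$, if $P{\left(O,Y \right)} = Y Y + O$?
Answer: $-1242$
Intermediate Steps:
$P{\left(O,Y \right)} = O + Y^{2}$ ($P{\left(O,Y \right)} = Y^{2} + O = O + Y^{2}$)
$\left(\left(-11\right) \left(-361\right) + P{\left(154,19 \right)}\right) - 5728 = \left(\left(-11\right) \left(-361\right) + \left(154 + 19^{2}\right)\right) - 5728 = \left(3971 + \left(154 + 361\right)\right) - 5728 = \left(3971 + 515\right) - 5728 = 4486 - 5728 = -1242$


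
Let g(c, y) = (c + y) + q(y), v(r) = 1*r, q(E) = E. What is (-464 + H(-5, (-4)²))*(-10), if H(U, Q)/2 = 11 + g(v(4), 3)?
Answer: 4220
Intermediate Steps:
v(r) = r
g(c, y) = c + 2*y (g(c, y) = (c + y) + y = c + 2*y)
H(U, Q) = 42 (H(U, Q) = 2*(11 + (4 + 2*3)) = 2*(11 + (4 + 6)) = 2*(11 + 10) = 2*21 = 42)
(-464 + H(-5, (-4)²))*(-10) = (-464 + 42)*(-10) = -422*(-10) = 4220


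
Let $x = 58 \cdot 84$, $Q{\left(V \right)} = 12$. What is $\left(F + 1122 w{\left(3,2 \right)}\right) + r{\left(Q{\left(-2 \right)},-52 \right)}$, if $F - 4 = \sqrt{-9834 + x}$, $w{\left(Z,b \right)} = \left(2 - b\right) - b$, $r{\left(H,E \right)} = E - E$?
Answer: $-2240 + i \sqrt{4962} \approx -2240.0 + 70.441 i$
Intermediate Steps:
$x = 4872$
$r{\left(H,E \right)} = 0$
$w{\left(Z,b \right)} = 2 - 2 b$
$F = 4 + i \sqrt{4962}$ ($F = 4 + \sqrt{-9834 + 4872} = 4 + \sqrt{-4962} = 4 + i \sqrt{4962} \approx 4.0 + 70.441 i$)
$\left(F + 1122 w{\left(3,2 \right)}\right) + r{\left(Q{\left(-2 \right)},-52 \right)} = \left(\left(4 + i \sqrt{4962}\right) + 1122 \left(2 - 4\right)\right) + 0 = \left(\left(4 + i \sqrt{4962}\right) + 1122 \left(-2\right)\right) + 0 = \left(\left(4 + i \sqrt{4962}\right) - 2244\right) + 0 = \left(-2240 + i \sqrt{4962}\right) + 0 = -2240 + i \sqrt{4962}$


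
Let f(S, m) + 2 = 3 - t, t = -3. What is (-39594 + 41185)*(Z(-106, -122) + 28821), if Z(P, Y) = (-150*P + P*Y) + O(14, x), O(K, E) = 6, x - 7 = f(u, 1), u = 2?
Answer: 91735469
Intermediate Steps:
f(S, m) = 4 (f(S, m) = -2 + (3 - 1*(-3)) = -2 + (3 + 3) = -2 + 6 = 4)
x = 11 (x = 7 + 4 = 11)
Z(P, Y) = 6 - 150*P + P*Y (Z(P, Y) = (-150*P + P*Y) + 6 = 6 - 150*P + P*Y)
(-39594 + 41185)*(Z(-106, -122) + 28821) = (-39594 + 41185)*((6 - 150*(-106) - 106*(-122)) + 28821) = 1591*((6 + 15900 + 12932) + 28821) = 1591*(28838 + 28821) = 1591*57659 = 91735469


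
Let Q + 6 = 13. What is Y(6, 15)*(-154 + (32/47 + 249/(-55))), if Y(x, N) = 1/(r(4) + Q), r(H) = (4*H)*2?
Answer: -136011/33605 ≈ -4.0473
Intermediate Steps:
Q = 7 (Q = -6 + 13 = 7)
r(H) = 8*H
Y(x, N) = 1/39 (Y(x, N) = 1/(8*4 + 7) = 1/(32 + 7) = 1/39)
Y(6, 15)*(-154 + (32/47 + 249/(-55))) = (-154 + (32/47 + 249/(-55)))/39 = (-154 + (32*(1/47) + 249*(-1/55)))/39 = (-154 + (32/47 - 249/55))/39 = (-154 - 9943/2585)/39 = (1/39)*(-408033/2585) = -136011/33605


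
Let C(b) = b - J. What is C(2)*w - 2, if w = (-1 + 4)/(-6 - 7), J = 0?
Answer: -32/13 ≈ -2.4615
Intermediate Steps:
w = -3/13 (w = 3/(-13) = 3*(-1/13) = -3/13 ≈ -0.23077)
C(b) = b (C(b) = b - 1*0 = b + 0 = b)
C(2)*w - 2 = 2*(-3/13) - 2 = -6/13 - 2 = -32/13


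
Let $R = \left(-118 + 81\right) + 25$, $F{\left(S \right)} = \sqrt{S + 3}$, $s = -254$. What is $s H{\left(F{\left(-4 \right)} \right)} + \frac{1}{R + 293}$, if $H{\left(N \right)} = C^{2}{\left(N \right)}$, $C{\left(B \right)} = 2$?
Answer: $- \frac{285495}{281} \approx -1016.0$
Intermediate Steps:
$F{\left(S \right)} = \sqrt{3 + S}$
$R = -12$ ($R = -37 + 25 = -12$)
$H{\left(N \right)} = 4$ ($H{\left(N \right)} = 2^{2} = 4$)
$s H{\left(F{\left(-4 \right)} \right)} + \frac{1}{R + 293} = \left(-254\right) 4 + \frac{1}{-12 + 293} = -1016 + \frac{1}{281} = - \frac{285495}{281}$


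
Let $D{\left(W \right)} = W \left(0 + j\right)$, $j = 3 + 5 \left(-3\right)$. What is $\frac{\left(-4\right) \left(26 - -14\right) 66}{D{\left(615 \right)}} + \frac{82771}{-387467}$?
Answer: $\frac{58013359}{47658441} \approx 1.2173$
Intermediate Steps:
$j = -12$ ($j = 3 - 15 = -12$)
$D{\left(W \right)} = - 12 W$ ($D{\left(W \right)} = W \left(0 - 12\right) = W \left(-12\right) = - 12 W$)
$\frac{\left(-4\right) \left(26 - -14\right) 66}{D{\left(615 \right)}} + \frac{82771}{-387467} = \frac{\left(-4\right) \left(26 - -14\right) 66}{\left(-12\right) 615} + \frac{82771}{-387467} = \frac{\left(-4\right) \left(26 + 14\right) 66}{-7380} + 82771 \left(- \frac{1}{387467}\right) = - 4 \cdot 40 \cdot 66 \left(- \frac{1}{7380}\right) - \frac{82771}{387467} = \left(-4\right) 2640 \left(- \frac{1}{7380}\right) - \frac{82771}{387467} = \left(-10560\right) \left(- \frac{1}{7380}\right) - \frac{82771}{387467} = \frac{176}{123} - \frac{82771}{387467} = \frac{58013359}{47658441}$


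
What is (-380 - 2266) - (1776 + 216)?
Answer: -4638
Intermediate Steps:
(-380 - 2266) - (1776 + 216) = -2646 - 1*1992 = -2646 - 1992 = -4638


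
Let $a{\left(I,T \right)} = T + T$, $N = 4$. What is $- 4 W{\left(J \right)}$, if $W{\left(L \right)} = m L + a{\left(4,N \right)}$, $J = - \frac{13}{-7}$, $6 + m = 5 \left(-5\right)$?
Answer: $\frac{1388}{7} \approx 198.29$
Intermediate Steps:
$m = -31$ ($m = -6 + 5 \left(-5\right) = -6 - 25 = -31$)
$J = \frac{13}{7}$ ($J = \left(-13\right) \left(- \frac{1}{7}\right) = \frac{13}{7} \approx 1.8571$)
$a{\left(I,T \right)} = 2 T$
$W{\left(L \right)} = 8 - 31 L$ ($W{\left(L \right)} = - 31 L + 2 \cdot 4 = - 31 L + 8 = 8 - 31 L$)
$- 4 W{\left(J \right)} = - 4 \left(8 - \frac{403}{7}\right) = \left(-4\right) \left(- \frac{347}{7}\right) = \frac{1388}{7}$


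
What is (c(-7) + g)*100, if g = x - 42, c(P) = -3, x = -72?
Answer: -11700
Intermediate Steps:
g = -114 (g = -72 - 42 = -114)
(c(-7) + g)*100 = (-3 - 114)*100 = -117*100 = -11700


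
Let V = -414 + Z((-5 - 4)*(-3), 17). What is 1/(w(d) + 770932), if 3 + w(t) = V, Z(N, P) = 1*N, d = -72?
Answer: 1/770542 ≈ 1.2978e-6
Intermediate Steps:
Z(N, P) = N
V = -387 (V = -414 + (-5 - 4)*(-3) = -414 - 9*(-3) = -414 + 27 = -387)
w(t) = -390 (w(t) = -3 - 387 = -390)
1/(w(d) + 770932) = 1/(-390 + 770932) = 1/770542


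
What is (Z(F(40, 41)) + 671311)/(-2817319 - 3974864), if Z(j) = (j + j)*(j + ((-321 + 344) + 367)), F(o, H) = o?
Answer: -235237/2264061 ≈ -0.10390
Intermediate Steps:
Z(j) = 2*j*(390 + j) (Z(j) = (2*j)*(j + (23 + 367)) = (2*j)*(j + 390) = (2*j)*(390 + j) = 2*j*(390 + j))
(Z(F(40, 41)) + 671311)/(-2817319 - 3974864) = (2*40*(390 + 40) + 671311)/(-2817319 - 3974864) = (2*40*430 + 671311)/(-6792183) = (34400 + 671311)*(-1/6792183) = 705711*(-1/6792183) = -235237/2264061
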